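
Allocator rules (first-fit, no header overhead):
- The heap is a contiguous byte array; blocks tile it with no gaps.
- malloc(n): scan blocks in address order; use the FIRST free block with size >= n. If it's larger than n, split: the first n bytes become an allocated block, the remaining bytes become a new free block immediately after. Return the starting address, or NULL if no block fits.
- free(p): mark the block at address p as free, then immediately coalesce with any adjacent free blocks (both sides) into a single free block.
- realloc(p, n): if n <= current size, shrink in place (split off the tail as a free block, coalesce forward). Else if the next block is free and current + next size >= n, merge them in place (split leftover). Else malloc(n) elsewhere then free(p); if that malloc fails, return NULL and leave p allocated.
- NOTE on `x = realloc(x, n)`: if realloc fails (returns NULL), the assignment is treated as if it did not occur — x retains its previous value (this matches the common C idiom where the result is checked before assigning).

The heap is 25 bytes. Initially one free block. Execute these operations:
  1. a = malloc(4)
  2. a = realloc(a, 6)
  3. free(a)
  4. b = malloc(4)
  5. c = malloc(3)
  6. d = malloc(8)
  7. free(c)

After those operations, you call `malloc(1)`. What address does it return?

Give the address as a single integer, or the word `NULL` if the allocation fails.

Answer: 4

Derivation:
Op 1: a = malloc(4) -> a = 0; heap: [0-3 ALLOC][4-24 FREE]
Op 2: a = realloc(a, 6) -> a = 0; heap: [0-5 ALLOC][6-24 FREE]
Op 3: free(a) -> (freed a); heap: [0-24 FREE]
Op 4: b = malloc(4) -> b = 0; heap: [0-3 ALLOC][4-24 FREE]
Op 5: c = malloc(3) -> c = 4; heap: [0-3 ALLOC][4-6 ALLOC][7-24 FREE]
Op 6: d = malloc(8) -> d = 7; heap: [0-3 ALLOC][4-6 ALLOC][7-14 ALLOC][15-24 FREE]
Op 7: free(c) -> (freed c); heap: [0-3 ALLOC][4-6 FREE][7-14 ALLOC][15-24 FREE]
malloc(1): first-fit scan over [0-3 ALLOC][4-6 FREE][7-14 ALLOC][15-24 FREE] -> 4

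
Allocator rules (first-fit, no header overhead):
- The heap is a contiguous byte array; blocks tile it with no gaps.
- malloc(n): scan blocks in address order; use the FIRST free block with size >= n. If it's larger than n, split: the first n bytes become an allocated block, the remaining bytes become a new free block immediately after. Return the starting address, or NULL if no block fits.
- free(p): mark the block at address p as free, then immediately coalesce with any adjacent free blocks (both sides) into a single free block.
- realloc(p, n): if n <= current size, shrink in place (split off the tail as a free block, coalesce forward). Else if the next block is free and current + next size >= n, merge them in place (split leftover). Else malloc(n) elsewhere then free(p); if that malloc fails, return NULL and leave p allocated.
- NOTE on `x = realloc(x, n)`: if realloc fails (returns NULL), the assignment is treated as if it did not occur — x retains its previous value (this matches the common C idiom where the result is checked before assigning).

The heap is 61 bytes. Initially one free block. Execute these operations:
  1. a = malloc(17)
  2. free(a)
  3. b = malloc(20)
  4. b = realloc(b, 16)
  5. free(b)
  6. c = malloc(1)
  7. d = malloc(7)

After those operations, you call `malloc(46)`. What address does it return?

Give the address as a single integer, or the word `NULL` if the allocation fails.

Op 1: a = malloc(17) -> a = 0; heap: [0-16 ALLOC][17-60 FREE]
Op 2: free(a) -> (freed a); heap: [0-60 FREE]
Op 3: b = malloc(20) -> b = 0; heap: [0-19 ALLOC][20-60 FREE]
Op 4: b = realloc(b, 16) -> b = 0; heap: [0-15 ALLOC][16-60 FREE]
Op 5: free(b) -> (freed b); heap: [0-60 FREE]
Op 6: c = malloc(1) -> c = 0; heap: [0-0 ALLOC][1-60 FREE]
Op 7: d = malloc(7) -> d = 1; heap: [0-0 ALLOC][1-7 ALLOC][8-60 FREE]
malloc(46): first-fit scan over [0-0 ALLOC][1-7 ALLOC][8-60 FREE] -> 8

Answer: 8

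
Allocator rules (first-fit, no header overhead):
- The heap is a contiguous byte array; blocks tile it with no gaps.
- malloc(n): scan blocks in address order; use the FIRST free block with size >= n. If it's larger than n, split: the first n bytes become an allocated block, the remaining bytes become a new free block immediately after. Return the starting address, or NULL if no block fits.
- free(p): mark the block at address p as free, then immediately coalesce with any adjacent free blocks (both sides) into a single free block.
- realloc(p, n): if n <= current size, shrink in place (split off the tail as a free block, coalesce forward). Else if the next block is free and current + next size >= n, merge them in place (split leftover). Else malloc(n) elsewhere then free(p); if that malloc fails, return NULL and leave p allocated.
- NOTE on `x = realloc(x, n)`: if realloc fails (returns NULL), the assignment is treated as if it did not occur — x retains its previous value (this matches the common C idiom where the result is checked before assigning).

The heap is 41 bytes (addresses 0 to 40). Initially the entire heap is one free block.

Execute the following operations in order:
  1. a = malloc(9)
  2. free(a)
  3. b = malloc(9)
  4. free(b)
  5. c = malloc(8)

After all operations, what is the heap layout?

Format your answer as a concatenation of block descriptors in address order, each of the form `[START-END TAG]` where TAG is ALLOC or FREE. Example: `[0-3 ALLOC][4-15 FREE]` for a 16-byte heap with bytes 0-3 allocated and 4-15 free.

Op 1: a = malloc(9) -> a = 0; heap: [0-8 ALLOC][9-40 FREE]
Op 2: free(a) -> (freed a); heap: [0-40 FREE]
Op 3: b = malloc(9) -> b = 0; heap: [0-8 ALLOC][9-40 FREE]
Op 4: free(b) -> (freed b); heap: [0-40 FREE]
Op 5: c = malloc(8) -> c = 0; heap: [0-7 ALLOC][8-40 FREE]

Answer: [0-7 ALLOC][8-40 FREE]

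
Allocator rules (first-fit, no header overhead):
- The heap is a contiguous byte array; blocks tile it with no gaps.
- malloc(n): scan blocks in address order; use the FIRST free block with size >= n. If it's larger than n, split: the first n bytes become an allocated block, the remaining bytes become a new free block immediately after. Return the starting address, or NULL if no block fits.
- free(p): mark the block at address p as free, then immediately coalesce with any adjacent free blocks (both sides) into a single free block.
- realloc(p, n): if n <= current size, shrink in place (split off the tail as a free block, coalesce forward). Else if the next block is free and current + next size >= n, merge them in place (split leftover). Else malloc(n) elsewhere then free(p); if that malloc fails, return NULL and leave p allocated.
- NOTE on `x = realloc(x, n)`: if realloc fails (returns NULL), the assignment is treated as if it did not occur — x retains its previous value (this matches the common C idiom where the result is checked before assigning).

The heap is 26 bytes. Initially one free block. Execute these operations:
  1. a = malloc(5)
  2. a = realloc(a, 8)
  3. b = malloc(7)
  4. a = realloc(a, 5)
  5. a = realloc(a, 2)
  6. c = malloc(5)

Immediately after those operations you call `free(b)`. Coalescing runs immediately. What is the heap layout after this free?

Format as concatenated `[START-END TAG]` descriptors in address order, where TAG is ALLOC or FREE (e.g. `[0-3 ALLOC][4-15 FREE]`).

Op 1: a = malloc(5) -> a = 0; heap: [0-4 ALLOC][5-25 FREE]
Op 2: a = realloc(a, 8) -> a = 0; heap: [0-7 ALLOC][8-25 FREE]
Op 3: b = malloc(7) -> b = 8; heap: [0-7 ALLOC][8-14 ALLOC][15-25 FREE]
Op 4: a = realloc(a, 5) -> a = 0; heap: [0-4 ALLOC][5-7 FREE][8-14 ALLOC][15-25 FREE]
Op 5: a = realloc(a, 2) -> a = 0; heap: [0-1 ALLOC][2-7 FREE][8-14 ALLOC][15-25 FREE]
Op 6: c = malloc(5) -> c = 2; heap: [0-1 ALLOC][2-6 ALLOC][7-7 FREE][8-14 ALLOC][15-25 FREE]
free(b): b = 8 -> block [8-14 ALLOC]; mark free, coalesce with adjacent free neighbors -> [0-1 ALLOC][2-6 ALLOC][7-25 FREE]

Answer: [0-1 ALLOC][2-6 ALLOC][7-25 FREE]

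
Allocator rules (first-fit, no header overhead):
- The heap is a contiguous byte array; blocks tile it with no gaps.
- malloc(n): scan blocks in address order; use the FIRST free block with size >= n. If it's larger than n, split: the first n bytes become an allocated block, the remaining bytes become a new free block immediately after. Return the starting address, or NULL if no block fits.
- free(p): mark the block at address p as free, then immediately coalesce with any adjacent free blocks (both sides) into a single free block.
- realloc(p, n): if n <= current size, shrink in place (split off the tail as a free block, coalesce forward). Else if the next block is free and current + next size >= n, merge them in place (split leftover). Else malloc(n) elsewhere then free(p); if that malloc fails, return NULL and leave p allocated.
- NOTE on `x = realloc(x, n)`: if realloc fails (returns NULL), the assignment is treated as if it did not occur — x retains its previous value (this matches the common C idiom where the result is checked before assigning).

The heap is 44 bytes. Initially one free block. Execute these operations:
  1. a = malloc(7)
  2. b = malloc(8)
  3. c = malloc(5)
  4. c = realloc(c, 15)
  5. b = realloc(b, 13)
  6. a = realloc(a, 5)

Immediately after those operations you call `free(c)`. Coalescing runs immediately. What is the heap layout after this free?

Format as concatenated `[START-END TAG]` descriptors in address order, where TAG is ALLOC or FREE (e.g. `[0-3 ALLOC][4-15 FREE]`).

Answer: [0-4 ALLOC][5-29 FREE][30-42 ALLOC][43-43 FREE]

Derivation:
Op 1: a = malloc(7) -> a = 0; heap: [0-6 ALLOC][7-43 FREE]
Op 2: b = malloc(8) -> b = 7; heap: [0-6 ALLOC][7-14 ALLOC][15-43 FREE]
Op 3: c = malloc(5) -> c = 15; heap: [0-6 ALLOC][7-14 ALLOC][15-19 ALLOC][20-43 FREE]
Op 4: c = realloc(c, 15) -> c = 15; heap: [0-6 ALLOC][7-14 ALLOC][15-29 ALLOC][30-43 FREE]
Op 5: b = realloc(b, 13) -> b = 30; heap: [0-6 ALLOC][7-14 FREE][15-29 ALLOC][30-42 ALLOC][43-43 FREE]
Op 6: a = realloc(a, 5) -> a = 0; heap: [0-4 ALLOC][5-14 FREE][15-29 ALLOC][30-42 ALLOC][43-43 FREE]
free(c): c = 15 -> block [15-29 ALLOC]; mark free, coalesce with adjacent free neighbors -> [0-4 ALLOC][5-29 FREE][30-42 ALLOC][43-43 FREE]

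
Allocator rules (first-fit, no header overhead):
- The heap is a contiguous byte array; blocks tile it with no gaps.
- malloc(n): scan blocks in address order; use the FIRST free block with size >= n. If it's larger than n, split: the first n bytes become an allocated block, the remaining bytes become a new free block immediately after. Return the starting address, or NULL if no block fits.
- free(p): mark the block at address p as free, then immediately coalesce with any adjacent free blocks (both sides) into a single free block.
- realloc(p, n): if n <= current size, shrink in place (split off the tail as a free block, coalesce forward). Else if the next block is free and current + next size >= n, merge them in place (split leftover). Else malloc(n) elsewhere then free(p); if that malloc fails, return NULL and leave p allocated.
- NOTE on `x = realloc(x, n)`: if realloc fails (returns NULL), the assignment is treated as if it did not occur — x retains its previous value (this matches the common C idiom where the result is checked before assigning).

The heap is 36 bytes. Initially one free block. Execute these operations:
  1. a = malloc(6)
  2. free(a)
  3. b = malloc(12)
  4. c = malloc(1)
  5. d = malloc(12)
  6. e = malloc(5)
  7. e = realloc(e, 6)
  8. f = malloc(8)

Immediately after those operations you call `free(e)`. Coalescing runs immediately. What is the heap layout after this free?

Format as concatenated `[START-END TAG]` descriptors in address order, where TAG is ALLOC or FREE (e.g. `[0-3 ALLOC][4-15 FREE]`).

Answer: [0-11 ALLOC][12-12 ALLOC][13-24 ALLOC][25-35 FREE]

Derivation:
Op 1: a = malloc(6) -> a = 0; heap: [0-5 ALLOC][6-35 FREE]
Op 2: free(a) -> (freed a); heap: [0-35 FREE]
Op 3: b = malloc(12) -> b = 0; heap: [0-11 ALLOC][12-35 FREE]
Op 4: c = malloc(1) -> c = 12; heap: [0-11 ALLOC][12-12 ALLOC][13-35 FREE]
Op 5: d = malloc(12) -> d = 13; heap: [0-11 ALLOC][12-12 ALLOC][13-24 ALLOC][25-35 FREE]
Op 6: e = malloc(5) -> e = 25; heap: [0-11 ALLOC][12-12 ALLOC][13-24 ALLOC][25-29 ALLOC][30-35 FREE]
Op 7: e = realloc(e, 6) -> e = 25; heap: [0-11 ALLOC][12-12 ALLOC][13-24 ALLOC][25-30 ALLOC][31-35 FREE]
Op 8: f = malloc(8) -> f = NULL; heap: [0-11 ALLOC][12-12 ALLOC][13-24 ALLOC][25-30 ALLOC][31-35 FREE]
free(e): e = 25 -> block [25-30 ALLOC]; mark free, coalesce with adjacent free neighbors -> [0-11 ALLOC][12-12 ALLOC][13-24 ALLOC][25-35 FREE]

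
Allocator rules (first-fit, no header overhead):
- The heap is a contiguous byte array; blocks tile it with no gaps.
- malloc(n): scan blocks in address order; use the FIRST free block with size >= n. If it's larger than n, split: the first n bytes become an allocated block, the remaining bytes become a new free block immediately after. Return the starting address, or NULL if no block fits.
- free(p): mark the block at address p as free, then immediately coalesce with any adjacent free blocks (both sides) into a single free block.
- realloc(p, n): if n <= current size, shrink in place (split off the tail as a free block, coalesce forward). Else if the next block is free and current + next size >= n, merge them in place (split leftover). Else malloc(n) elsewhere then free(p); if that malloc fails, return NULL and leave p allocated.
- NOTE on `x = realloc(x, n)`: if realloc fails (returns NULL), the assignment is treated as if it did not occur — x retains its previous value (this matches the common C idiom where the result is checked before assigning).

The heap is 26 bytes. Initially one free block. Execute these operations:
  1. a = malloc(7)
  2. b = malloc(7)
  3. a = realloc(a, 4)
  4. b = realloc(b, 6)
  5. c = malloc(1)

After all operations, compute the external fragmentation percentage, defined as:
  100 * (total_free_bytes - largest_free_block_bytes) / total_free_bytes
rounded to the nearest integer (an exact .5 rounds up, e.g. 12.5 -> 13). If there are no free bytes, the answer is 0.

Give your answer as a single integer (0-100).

Op 1: a = malloc(7) -> a = 0; heap: [0-6 ALLOC][7-25 FREE]
Op 2: b = malloc(7) -> b = 7; heap: [0-6 ALLOC][7-13 ALLOC][14-25 FREE]
Op 3: a = realloc(a, 4) -> a = 0; heap: [0-3 ALLOC][4-6 FREE][7-13 ALLOC][14-25 FREE]
Op 4: b = realloc(b, 6) -> b = 7; heap: [0-3 ALLOC][4-6 FREE][7-12 ALLOC][13-25 FREE]
Op 5: c = malloc(1) -> c = 4; heap: [0-3 ALLOC][4-4 ALLOC][5-6 FREE][7-12 ALLOC][13-25 FREE]
Free blocks: [2 13] total_free=15 largest=13 -> 100*(15-13)/15 = 200/15 ≈ 13.333 -> rounds to 13

Answer: 13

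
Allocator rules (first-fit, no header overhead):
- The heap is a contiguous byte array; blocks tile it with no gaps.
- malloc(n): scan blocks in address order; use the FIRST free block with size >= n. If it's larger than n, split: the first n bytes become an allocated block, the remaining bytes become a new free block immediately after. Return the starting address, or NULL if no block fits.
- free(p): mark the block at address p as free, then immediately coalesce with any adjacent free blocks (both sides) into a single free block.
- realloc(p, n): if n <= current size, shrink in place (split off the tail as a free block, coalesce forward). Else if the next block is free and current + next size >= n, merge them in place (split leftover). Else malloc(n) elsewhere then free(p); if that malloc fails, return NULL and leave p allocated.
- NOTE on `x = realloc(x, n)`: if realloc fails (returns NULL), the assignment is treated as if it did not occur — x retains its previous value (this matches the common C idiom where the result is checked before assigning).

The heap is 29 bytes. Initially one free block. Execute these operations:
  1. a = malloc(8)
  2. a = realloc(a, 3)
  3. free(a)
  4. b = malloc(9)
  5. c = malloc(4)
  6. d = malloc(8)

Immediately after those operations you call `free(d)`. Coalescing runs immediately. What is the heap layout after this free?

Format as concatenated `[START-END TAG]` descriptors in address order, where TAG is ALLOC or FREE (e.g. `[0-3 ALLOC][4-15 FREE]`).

Op 1: a = malloc(8) -> a = 0; heap: [0-7 ALLOC][8-28 FREE]
Op 2: a = realloc(a, 3) -> a = 0; heap: [0-2 ALLOC][3-28 FREE]
Op 3: free(a) -> (freed a); heap: [0-28 FREE]
Op 4: b = malloc(9) -> b = 0; heap: [0-8 ALLOC][9-28 FREE]
Op 5: c = malloc(4) -> c = 9; heap: [0-8 ALLOC][9-12 ALLOC][13-28 FREE]
Op 6: d = malloc(8) -> d = 13; heap: [0-8 ALLOC][9-12 ALLOC][13-20 ALLOC][21-28 FREE]
free(d): d = 13 -> block [13-20 ALLOC]; mark free, coalesce with adjacent free neighbors -> [0-8 ALLOC][9-12 ALLOC][13-28 FREE]

Answer: [0-8 ALLOC][9-12 ALLOC][13-28 FREE]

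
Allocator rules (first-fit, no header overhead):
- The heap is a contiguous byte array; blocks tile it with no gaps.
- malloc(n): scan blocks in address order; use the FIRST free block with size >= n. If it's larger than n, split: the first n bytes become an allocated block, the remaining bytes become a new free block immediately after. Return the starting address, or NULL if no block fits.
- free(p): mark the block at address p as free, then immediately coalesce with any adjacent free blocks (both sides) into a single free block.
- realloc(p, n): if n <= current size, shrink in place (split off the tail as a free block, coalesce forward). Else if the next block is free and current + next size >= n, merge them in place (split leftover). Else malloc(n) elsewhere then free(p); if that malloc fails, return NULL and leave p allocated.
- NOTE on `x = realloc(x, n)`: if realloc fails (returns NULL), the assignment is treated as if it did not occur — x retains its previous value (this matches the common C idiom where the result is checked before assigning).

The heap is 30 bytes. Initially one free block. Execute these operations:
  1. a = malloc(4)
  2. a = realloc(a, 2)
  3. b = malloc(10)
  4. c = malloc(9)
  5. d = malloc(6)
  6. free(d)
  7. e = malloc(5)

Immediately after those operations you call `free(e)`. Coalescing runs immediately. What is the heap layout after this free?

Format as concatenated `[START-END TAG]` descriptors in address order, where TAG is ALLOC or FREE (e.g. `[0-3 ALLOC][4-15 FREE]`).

Op 1: a = malloc(4) -> a = 0; heap: [0-3 ALLOC][4-29 FREE]
Op 2: a = realloc(a, 2) -> a = 0; heap: [0-1 ALLOC][2-29 FREE]
Op 3: b = malloc(10) -> b = 2; heap: [0-1 ALLOC][2-11 ALLOC][12-29 FREE]
Op 4: c = malloc(9) -> c = 12; heap: [0-1 ALLOC][2-11 ALLOC][12-20 ALLOC][21-29 FREE]
Op 5: d = malloc(6) -> d = 21; heap: [0-1 ALLOC][2-11 ALLOC][12-20 ALLOC][21-26 ALLOC][27-29 FREE]
Op 6: free(d) -> (freed d); heap: [0-1 ALLOC][2-11 ALLOC][12-20 ALLOC][21-29 FREE]
Op 7: e = malloc(5) -> e = 21; heap: [0-1 ALLOC][2-11 ALLOC][12-20 ALLOC][21-25 ALLOC][26-29 FREE]
free(e): e = 21 -> block [21-25 ALLOC]; mark free, coalesce with adjacent free neighbors -> [0-1 ALLOC][2-11 ALLOC][12-20 ALLOC][21-29 FREE]

Answer: [0-1 ALLOC][2-11 ALLOC][12-20 ALLOC][21-29 FREE]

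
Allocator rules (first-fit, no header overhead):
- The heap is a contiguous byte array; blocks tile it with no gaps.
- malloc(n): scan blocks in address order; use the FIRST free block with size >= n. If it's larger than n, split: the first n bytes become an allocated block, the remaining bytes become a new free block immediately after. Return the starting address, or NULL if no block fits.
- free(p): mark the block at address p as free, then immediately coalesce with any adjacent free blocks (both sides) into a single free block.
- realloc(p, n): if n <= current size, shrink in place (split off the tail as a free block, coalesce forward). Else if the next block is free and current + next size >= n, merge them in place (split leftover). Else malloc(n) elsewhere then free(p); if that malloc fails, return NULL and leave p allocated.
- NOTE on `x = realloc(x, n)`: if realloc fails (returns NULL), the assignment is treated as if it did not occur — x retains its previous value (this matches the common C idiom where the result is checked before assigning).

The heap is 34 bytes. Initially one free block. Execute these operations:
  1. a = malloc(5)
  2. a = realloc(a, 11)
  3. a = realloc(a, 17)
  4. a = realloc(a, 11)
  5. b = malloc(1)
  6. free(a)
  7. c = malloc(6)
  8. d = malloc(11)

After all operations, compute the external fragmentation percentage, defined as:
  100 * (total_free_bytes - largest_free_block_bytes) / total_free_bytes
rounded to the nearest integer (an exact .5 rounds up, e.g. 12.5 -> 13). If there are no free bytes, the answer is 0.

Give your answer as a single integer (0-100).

Answer: 31

Derivation:
Op 1: a = malloc(5) -> a = 0; heap: [0-4 ALLOC][5-33 FREE]
Op 2: a = realloc(a, 11) -> a = 0; heap: [0-10 ALLOC][11-33 FREE]
Op 3: a = realloc(a, 17) -> a = 0; heap: [0-16 ALLOC][17-33 FREE]
Op 4: a = realloc(a, 11) -> a = 0; heap: [0-10 ALLOC][11-33 FREE]
Op 5: b = malloc(1) -> b = 11; heap: [0-10 ALLOC][11-11 ALLOC][12-33 FREE]
Op 6: free(a) -> (freed a); heap: [0-10 FREE][11-11 ALLOC][12-33 FREE]
Op 7: c = malloc(6) -> c = 0; heap: [0-5 ALLOC][6-10 FREE][11-11 ALLOC][12-33 FREE]
Op 8: d = malloc(11) -> d = 12; heap: [0-5 ALLOC][6-10 FREE][11-11 ALLOC][12-22 ALLOC][23-33 FREE]
Free blocks: [5 11] total_free=16 largest=11 -> 100*(16-11)/16 = 500/16 = 31.25 -> rounds to 31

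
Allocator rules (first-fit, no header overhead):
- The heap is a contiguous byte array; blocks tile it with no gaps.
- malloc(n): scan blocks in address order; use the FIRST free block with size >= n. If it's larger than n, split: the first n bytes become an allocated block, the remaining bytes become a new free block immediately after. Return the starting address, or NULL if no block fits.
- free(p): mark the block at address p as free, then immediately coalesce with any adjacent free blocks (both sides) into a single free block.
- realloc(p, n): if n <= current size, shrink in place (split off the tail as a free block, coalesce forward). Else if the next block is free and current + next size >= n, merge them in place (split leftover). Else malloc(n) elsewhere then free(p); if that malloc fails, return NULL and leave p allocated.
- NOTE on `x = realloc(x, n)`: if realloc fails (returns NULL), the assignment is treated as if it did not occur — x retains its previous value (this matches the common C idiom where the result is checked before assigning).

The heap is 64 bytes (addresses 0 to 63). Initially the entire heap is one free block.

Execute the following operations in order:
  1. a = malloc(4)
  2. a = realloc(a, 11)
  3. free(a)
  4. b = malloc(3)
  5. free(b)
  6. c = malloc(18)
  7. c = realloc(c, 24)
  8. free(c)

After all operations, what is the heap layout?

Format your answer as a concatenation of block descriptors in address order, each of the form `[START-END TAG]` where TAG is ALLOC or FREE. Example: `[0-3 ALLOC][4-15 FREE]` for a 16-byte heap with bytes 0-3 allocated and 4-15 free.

Answer: [0-63 FREE]

Derivation:
Op 1: a = malloc(4) -> a = 0; heap: [0-3 ALLOC][4-63 FREE]
Op 2: a = realloc(a, 11) -> a = 0; heap: [0-10 ALLOC][11-63 FREE]
Op 3: free(a) -> (freed a); heap: [0-63 FREE]
Op 4: b = malloc(3) -> b = 0; heap: [0-2 ALLOC][3-63 FREE]
Op 5: free(b) -> (freed b); heap: [0-63 FREE]
Op 6: c = malloc(18) -> c = 0; heap: [0-17 ALLOC][18-63 FREE]
Op 7: c = realloc(c, 24) -> c = 0; heap: [0-23 ALLOC][24-63 FREE]
Op 8: free(c) -> (freed c); heap: [0-63 FREE]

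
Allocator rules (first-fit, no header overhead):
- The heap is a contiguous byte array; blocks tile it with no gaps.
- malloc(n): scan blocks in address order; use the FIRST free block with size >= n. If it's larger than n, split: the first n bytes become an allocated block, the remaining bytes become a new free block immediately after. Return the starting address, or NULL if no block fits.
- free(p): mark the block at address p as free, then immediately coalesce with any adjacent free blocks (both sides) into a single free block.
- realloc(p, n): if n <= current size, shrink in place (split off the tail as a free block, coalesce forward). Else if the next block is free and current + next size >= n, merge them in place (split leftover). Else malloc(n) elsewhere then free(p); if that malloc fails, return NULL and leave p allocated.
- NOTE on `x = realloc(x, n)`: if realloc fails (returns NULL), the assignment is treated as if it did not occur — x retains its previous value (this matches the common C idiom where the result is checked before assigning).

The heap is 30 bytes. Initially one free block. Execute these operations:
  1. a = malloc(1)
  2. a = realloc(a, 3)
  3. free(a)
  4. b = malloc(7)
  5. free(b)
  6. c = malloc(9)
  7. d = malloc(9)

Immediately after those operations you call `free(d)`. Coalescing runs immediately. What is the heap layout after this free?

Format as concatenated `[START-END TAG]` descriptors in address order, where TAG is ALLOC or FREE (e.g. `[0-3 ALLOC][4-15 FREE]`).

Answer: [0-8 ALLOC][9-29 FREE]

Derivation:
Op 1: a = malloc(1) -> a = 0; heap: [0-0 ALLOC][1-29 FREE]
Op 2: a = realloc(a, 3) -> a = 0; heap: [0-2 ALLOC][3-29 FREE]
Op 3: free(a) -> (freed a); heap: [0-29 FREE]
Op 4: b = malloc(7) -> b = 0; heap: [0-6 ALLOC][7-29 FREE]
Op 5: free(b) -> (freed b); heap: [0-29 FREE]
Op 6: c = malloc(9) -> c = 0; heap: [0-8 ALLOC][9-29 FREE]
Op 7: d = malloc(9) -> d = 9; heap: [0-8 ALLOC][9-17 ALLOC][18-29 FREE]
free(d): d = 9 -> block [9-17 ALLOC]; mark free, coalesce with adjacent free neighbors -> [0-8 ALLOC][9-29 FREE]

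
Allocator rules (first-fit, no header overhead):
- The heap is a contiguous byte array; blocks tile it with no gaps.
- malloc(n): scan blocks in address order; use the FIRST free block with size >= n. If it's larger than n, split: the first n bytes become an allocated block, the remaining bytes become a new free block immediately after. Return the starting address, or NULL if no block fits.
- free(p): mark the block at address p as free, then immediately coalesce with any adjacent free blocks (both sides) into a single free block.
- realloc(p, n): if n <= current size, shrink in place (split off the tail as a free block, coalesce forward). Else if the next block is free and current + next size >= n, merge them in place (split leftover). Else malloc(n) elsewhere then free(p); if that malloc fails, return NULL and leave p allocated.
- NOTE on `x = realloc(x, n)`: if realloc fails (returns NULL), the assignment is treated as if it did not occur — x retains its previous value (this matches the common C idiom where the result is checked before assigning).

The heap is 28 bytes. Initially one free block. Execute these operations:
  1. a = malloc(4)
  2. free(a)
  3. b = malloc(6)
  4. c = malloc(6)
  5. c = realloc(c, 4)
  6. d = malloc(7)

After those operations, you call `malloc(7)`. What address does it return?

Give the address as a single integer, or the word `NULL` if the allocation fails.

Answer: 17

Derivation:
Op 1: a = malloc(4) -> a = 0; heap: [0-3 ALLOC][4-27 FREE]
Op 2: free(a) -> (freed a); heap: [0-27 FREE]
Op 3: b = malloc(6) -> b = 0; heap: [0-5 ALLOC][6-27 FREE]
Op 4: c = malloc(6) -> c = 6; heap: [0-5 ALLOC][6-11 ALLOC][12-27 FREE]
Op 5: c = realloc(c, 4) -> c = 6; heap: [0-5 ALLOC][6-9 ALLOC][10-27 FREE]
Op 6: d = malloc(7) -> d = 10; heap: [0-5 ALLOC][6-9 ALLOC][10-16 ALLOC][17-27 FREE]
malloc(7): first-fit scan over [0-5 ALLOC][6-9 ALLOC][10-16 ALLOC][17-27 FREE] -> 17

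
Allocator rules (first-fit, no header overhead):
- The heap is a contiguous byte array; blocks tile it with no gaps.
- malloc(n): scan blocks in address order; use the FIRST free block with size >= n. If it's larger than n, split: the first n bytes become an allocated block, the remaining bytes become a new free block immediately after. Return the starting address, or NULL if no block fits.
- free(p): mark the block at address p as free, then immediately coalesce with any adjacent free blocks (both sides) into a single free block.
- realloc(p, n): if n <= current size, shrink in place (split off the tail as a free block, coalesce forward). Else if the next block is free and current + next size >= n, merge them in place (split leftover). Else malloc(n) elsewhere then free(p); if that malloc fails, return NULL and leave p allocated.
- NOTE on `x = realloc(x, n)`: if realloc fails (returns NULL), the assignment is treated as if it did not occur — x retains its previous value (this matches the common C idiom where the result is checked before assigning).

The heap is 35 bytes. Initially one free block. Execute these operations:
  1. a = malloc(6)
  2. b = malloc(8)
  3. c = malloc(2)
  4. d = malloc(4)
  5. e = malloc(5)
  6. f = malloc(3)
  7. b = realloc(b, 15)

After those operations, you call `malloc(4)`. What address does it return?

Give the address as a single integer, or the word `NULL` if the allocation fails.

Answer: 28

Derivation:
Op 1: a = malloc(6) -> a = 0; heap: [0-5 ALLOC][6-34 FREE]
Op 2: b = malloc(8) -> b = 6; heap: [0-5 ALLOC][6-13 ALLOC][14-34 FREE]
Op 3: c = malloc(2) -> c = 14; heap: [0-5 ALLOC][6-13 ALLOC][14-15 ALLOC][16-34 FREE]
Op 4: d = malloc(4) -> d = 16; heap: [0-5 ALLOC][6-13 ALLOC][14-15 ALLOC][16-19 ALLOC][20-34 FREE]
Op 5: e = malloc(5) -> e = 20; heap: [0-5 ALLOC][6-13 ALLOC][14-15 ALLOC][16-19 ALLOC][20-24 ALLOC][25-34 FREE]
Op 6: f = malloc(3) -> f = 25; heap: [0-5 ALLOC][6-13 ALLOC][14-15 ALLOC][16-19 ALLOC][20-24 ALLOC][25-27 ALLOC][28-34 FREE]
Op 7: b = realloc(b, 15) -> NULL (b unchanged); heap: [0-5 ALLOC][6-13 ALLOC][14-15 ALLOC][16-19 ALLOC][20-24 ALLOC][25-27 ALLOC][28-34 FREE]
malloc(4): first-fit scan over [0-5 ALLOC][6-13 ALLOC][14-15 ALLOC][16-19 ALLOC][20-24 ALLOC][25-27 ALLOC][28-34 FREE] -> 28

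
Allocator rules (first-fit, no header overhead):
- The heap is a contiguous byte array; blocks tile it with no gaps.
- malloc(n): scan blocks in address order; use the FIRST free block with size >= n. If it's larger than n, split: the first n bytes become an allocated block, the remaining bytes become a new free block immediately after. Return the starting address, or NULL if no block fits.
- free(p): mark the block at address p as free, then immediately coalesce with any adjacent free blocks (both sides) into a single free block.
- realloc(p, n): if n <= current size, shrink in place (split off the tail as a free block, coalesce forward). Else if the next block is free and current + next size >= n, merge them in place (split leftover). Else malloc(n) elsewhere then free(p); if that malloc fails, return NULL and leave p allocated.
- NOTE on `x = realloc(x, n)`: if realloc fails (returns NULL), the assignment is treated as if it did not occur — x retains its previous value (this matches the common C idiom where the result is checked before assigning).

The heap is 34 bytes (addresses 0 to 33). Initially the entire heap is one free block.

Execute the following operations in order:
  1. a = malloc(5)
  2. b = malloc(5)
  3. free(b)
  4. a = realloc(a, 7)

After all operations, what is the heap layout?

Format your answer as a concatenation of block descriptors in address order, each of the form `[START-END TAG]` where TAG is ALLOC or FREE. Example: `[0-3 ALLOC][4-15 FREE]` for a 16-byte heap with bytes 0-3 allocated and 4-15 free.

Op 1: a = malloc(5) -> a = 0; heap: [0-4 ALLOC][5-33 FREE]
Op 2: b = malloc(5) -> b = 5; heap: [0-4 ALLOC][5-9 ALLOC][10-33 FREE]
Op 3: free(b) -> (freed b); heap: [0-4 ALLOC][5-33 FREE]
Op 4: a = realloc(a, 7) -> a = 0; heap: [0-6 ALLOC][7-33 FREE]

Answer: [0-6 ALLOC][7-33 FREE]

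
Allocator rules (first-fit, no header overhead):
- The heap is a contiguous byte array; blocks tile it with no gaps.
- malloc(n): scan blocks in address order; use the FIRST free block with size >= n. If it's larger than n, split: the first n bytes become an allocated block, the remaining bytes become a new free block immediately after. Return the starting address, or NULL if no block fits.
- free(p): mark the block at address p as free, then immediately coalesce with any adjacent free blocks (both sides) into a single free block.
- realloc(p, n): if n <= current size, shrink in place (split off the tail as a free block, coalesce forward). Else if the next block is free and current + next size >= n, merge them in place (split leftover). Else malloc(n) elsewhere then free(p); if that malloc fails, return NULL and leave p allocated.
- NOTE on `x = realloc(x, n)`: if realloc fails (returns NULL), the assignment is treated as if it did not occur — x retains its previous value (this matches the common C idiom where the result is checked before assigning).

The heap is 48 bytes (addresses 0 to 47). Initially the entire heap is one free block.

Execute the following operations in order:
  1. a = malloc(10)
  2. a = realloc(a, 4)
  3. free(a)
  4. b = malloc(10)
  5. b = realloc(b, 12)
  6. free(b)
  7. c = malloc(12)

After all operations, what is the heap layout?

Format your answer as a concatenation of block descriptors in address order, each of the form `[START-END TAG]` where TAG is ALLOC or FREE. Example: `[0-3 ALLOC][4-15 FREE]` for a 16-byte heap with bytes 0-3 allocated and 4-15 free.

Answer: [0-11 ALLOC][12-47 FREE]

Derivation:
Op 1: a = malloc(10) -> a = 0; heap: [0-9 ALLOC][10-47 FREE]
Op 2: a = realloc(a, 4) -> a = 0; heap: [0-3 ALLOC][4-47 FREE]
Op 3: free(a) -> (freed a); heap: [0-47 FREE]
Op 4: b = malloc(10) -> b = 0; heap: [0-9 ALLOC][10-47 FREE]
Op 5: b = realloc(b, 12) -> b = 0; heap: [0-11 ALLOC][12-47 FREE]
Op 6: free(b) -> (freed b); heap: [0-47 FREE]
Op 7: c = malloc(12) -> c = 0; heap: [0-11 ALLOC][12-47 FREE]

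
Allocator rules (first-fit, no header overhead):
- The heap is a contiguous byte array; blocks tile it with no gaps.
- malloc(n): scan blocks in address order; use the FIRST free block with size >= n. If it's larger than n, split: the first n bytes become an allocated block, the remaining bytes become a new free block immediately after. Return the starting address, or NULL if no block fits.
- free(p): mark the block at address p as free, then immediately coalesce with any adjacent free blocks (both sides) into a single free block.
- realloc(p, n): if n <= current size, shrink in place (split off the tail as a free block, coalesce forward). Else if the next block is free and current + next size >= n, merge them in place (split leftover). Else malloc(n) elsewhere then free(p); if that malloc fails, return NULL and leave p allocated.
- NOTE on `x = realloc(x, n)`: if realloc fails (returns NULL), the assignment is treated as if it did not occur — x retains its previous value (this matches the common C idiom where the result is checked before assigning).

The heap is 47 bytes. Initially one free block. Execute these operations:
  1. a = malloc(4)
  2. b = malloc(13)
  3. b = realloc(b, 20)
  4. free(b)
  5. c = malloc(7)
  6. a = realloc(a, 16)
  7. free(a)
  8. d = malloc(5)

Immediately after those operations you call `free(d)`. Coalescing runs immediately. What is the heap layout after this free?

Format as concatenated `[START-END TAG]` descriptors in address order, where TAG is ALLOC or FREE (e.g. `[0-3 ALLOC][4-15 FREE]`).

Answer: [0-3 FREE][4-10 ALLOC][11-46 FREE]

Derivation:
Op 1: a = malloc(4) -> a = 0; heap: [0-3 ALLOC][4-46 FREE]
Op 2: b = malloc(13) -> b = 4; heap: [0-3 ALLOC][4-16 ALLOC][17-46 FREE]
Op 3: b = realloc(b, 20) -> b = 4; heap: [0-3 ALLOC][4-23 ALLOC][24-46 FREE]
Op 4: free(b) -> (freed b); heap: [0-3 ALLOC][4-46 FREE]
Op 5: c = malloc(7) -> c = 4; heap: [0-3 ALLOC][4-10 ALLOC][11-46 FREE]
Op 6: a = realloc(a, 16) -> a = 11; heap: [0-3 FREE][4-10 ALLOC][11-26 ALLOC][27-46 FREE]
Op 7: free(a) -> (freed a); heap: [0-3 FREE][4-10 ALLOC][11-46 FREE]
Op 8: d = malloc(5) -> d = 11; heap: [0-3 FREE][4-10 ALLOC][11-15 ALLOC][16-46 FREE]
free(d): d = 11 -> block [11-15 ALLOC]; mark free, coalesce with adjacent free neighbors -> [0-3 FREE][4-10 ALLOC][11-46 FREE]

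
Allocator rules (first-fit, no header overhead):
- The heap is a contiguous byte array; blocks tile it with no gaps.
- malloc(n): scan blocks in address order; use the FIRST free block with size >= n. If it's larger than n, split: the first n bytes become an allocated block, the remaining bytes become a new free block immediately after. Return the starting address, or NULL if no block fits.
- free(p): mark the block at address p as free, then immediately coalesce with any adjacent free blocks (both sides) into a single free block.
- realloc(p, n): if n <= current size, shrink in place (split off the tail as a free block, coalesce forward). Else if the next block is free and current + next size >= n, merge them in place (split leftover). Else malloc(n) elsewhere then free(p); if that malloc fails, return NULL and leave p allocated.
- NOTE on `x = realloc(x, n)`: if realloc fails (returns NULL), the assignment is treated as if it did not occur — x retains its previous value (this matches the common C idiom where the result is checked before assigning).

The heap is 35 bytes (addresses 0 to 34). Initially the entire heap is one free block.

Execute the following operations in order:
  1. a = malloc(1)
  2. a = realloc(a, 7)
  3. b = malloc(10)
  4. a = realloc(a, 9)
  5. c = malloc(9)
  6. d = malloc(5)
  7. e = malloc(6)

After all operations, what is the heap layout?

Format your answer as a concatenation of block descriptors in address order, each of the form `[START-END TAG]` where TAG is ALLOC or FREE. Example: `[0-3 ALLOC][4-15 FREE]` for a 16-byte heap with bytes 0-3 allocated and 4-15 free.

Op 1: a = malloc(1) -> a = 0; heap: [0-0 ALLOC][1-34 FREE]
Op 2: a = realloc(a, 7) -> a = 0; heap: [0-6 ALLOC][7-34 FREE]
Op 3: b = malloc(10) -> b = 7; heap: [0-6 ALLOC][7-16 ALLOC][17-34 FREE]
Op 4: a = realloc(a, 9) -> a = 17; heap: [0-6 FREE][7-16 ALLOC][17-25 ALLOC][26-34 FREE]
Op 5: c = malloc(9) -> c = 26; heap: [0-6 FREE][7-16 ALLOC][17-25 ALLOC][26-34 ALLOC]
Op 6: d = malloc(5) -> d = 0; heap: [0-4 ALLOC][5-6 FREE][7-16 ALLOC][17-25 ALLOC][26-34 ALLOC]
Op 7: e = malloc(6) -> e = NULL; heap: [0-4 ALLOC][5-6 FREE][7-16 ALLOC][17-25 ALLOC][26-34 ALLOC]

Answer: [0-4 ALLOC][5-6 FREE][7-16 ALLOC][17-25 ALLOC][26-34 ALLOC]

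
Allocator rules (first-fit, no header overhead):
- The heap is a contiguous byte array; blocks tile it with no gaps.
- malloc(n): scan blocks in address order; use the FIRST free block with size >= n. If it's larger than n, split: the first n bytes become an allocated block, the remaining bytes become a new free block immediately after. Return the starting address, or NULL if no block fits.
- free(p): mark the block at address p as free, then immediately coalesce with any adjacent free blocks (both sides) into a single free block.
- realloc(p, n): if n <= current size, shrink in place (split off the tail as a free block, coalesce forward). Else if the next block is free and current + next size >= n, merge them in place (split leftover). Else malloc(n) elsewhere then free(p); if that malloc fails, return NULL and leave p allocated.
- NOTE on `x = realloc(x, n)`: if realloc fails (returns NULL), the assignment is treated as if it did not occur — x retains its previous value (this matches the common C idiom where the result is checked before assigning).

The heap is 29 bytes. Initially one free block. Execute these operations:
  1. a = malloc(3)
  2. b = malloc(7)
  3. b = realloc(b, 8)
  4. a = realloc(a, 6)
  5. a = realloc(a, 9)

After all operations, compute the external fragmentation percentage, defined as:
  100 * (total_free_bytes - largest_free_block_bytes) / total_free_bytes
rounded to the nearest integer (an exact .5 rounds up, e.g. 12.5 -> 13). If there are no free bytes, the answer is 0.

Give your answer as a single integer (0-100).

Answer: 25

Derivation:
Op 1: a = malloc(3) -> a = 0; heap: [0-2 ALLOC][3-28 FREE]
Op 2: b = malloc(7) -> b = 3; heap: [0-2 ALLOC][3-9 ALLOC][10-28 FREE]
Op 3: b = realloc(b, 8) -> b = 3; heap: [0-2 ALLOC][3-10 ALLOC][11-28 FREE]
Op 4: a = realloc(a, 6) -> a = 11; heap: [0-2 FREE][3-10 ALLOC][11-16 ALLOC][17-28 FREE]
Op 5: a = realloc(a, 9) -> a = 11; heap: [0-2 FREE][3-10 ALLOC][11-19 ALLOC][20-28 FREE]
Free blocks: [3 9] total_free=12 largest=9 -> 100*(12-9)/12 = 300/12 = 25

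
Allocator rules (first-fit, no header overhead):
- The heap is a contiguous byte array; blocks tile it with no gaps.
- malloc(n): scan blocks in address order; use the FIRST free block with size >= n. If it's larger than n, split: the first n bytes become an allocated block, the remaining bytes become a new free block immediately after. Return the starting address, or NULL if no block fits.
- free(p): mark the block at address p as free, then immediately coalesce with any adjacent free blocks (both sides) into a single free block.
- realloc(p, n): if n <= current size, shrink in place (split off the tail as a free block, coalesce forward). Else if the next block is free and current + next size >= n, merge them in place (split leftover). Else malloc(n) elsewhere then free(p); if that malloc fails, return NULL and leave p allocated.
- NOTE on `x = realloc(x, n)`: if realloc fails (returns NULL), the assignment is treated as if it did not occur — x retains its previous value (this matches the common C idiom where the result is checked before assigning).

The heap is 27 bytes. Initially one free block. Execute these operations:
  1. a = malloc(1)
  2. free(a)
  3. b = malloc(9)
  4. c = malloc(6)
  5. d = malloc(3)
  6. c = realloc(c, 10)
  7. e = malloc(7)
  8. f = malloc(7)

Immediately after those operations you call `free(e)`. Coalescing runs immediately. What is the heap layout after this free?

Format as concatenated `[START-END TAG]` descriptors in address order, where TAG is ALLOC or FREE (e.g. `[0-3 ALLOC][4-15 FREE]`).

Answer: [0-8 ALLOC][9-14 ALLOC][15-17 ALLOC][18-26 FREE]

Derivation:
Op 1: a = malloc(1) -> a = 0; heap: [0-0 ALLOC][1-26 FREE]
Op 2: free(a) -> (freed a); heap: [0-26 FREE]
Op 3: b = malloc(9) -> b = 0; heap: [0-8 ALLOC][9-26 FREE]
Op 4: c = malloc(6) -> c = 9; heap: [0-8 ALLOC][9-14 ALLOC][15-26 FREE]
Op 5: d = malloc(3) -> d = 15; heap: [0-8 ALLOC][9-14 ALLOC][15-17 ALLOC][18-26 FREE]
Op 6: c = realloc(c, 10) -> NULL (c unchanged); heap: [0-8 ALLOC][9-14 ALLOC][15-17 ALLOC][18-26 FREE]
Op 7: e = malloc(7) -> e = 18; heap: [0-8 ALLOC][9-14 ALLOC][15-17 ALLOC][18-24 ALLOC][25-26 FREE]
Op 8: f = malloc(7) -> f = NULL; heap: [0-8 ALLOC][9-14 ALLOC][15-17 ALLOC][18-24 ALLOC][25-26 FREE]
free(e): e = 18 -> block [18-24 ALLOC]; mark free, coalesce with adjacent free neighbors -> [0-8 ALLOC][9-14 ALLOC][15-17 ALLOC][18-26 FREE]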